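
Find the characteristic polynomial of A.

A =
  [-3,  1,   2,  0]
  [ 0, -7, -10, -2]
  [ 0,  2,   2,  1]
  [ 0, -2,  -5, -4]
x^4 + 12*x^3 + 54*x^2 + 108*x + 81

Expanding det(x·I − A) (e.g. by cofactor expansion or by noting that A is similar to its Jordan form J, which has the same characteristic polynomial as A) gives
  χ_A(x) = x^4 + 12*x^3 + 54*x^2 + 108*x + 81
which factors as (x + 3)^4. The eigenvalues (with algebraic multiplicities) are λ = -3 with multiplicity 4.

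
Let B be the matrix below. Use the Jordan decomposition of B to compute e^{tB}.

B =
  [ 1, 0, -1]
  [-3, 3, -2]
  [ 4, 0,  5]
e^{tB} =
  [-2*t*exp(3*t) + exp(3*t), 0, -t*exp(3*t)]
  [-t^2*exp(3*t) - 3*t*exp(3*t), exp(3*t), -t^2*exp(3*t)/2 - 2*t*exp(3*t)]
  [4*t*exp(3*t), 0, 2*t*exp(3*t) + exp(3*t)]

Strategy: write B = P · J · P⁻¹ where J is a Jordan canonical form, so e^{tB} = P · e^{tJ} · P⁻¹, and e^{tJ} can be computed block-by-block.

B has Jordan form
J =
  [3, 1, 0]
  [0, 3, 1]
  [0, 0, 3]
(up to reordering of blocks).

Per-block formulas:
  For a 3×3 Jordan block J_3(3): exp(t · J_3(3)) = e^(3t)·(I + t·N + (t^2/2)·N^2), where N is the 3×3 nilpotent shift.

After assembling e^{tJ} and conjugating by P, we get:

e^{tB} =
  [-2*t*exp(3*t) + exp(3*t), 0, -t*exp(3*t)]
  [-t^2*exp(3*t) - 3*t*exp(3*t), exp(3*t), -t^2*exp(3*t)/2 - 2*t*exp(3*t)]
  [4*t*exp(3*t), 0, 2*t*exp(3*t) + exp(3*t)]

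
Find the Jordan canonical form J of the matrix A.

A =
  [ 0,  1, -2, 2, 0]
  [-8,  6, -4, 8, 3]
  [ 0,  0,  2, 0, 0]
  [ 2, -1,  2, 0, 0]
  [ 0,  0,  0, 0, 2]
J_3(2) ⊕ J_1(2) ⊕ J_1(2)

The characteristic polynomial is
  det(x·I − A) = x^5 - 10*x^4 + 40*x^3 - 80*x^2 + 80*x - 32 = (x - 2)^5

Eigenvalues and multiplicities (the geometric multiplicity of λ is n − rank(A − λI), which equals the number of Jordan blocks for λ):
  λ = 2: algebraic multiplicity = 5, geometric multiplicity = 3

Determining the block sizes for each eigenvalue:
  λ = 2: with am = 5 and gm = 3, the partition is not yet determined (e.g. several partitions of 5 into 3 parts exist). Let N = A − (2)·I. Computing rank(N^1) = 2, rank(N^2) = 1, rank(N^3) = 0; the number of blocks of size ≥ j is rank(N^{j−1}) − rank(N^j), giving [3, 1, 1]. So we have 1 block(s) of size 3, 2 block(s) of size 1 → block sizes [3, 1, 1]

Assembling the blocks gives a Jordan form
J =
  [2, 1, 0, 0, 0]
  [0, 2, 1, 0, 0]
  [0, 0, 2, 0, 0]
  [0, 0, 0, 2, 0]
  [0, 0, 0, 0, 2]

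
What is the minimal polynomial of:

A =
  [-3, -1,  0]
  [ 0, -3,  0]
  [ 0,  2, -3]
x^2 + 6*x + 9

The characteristic polynomial is χ_A(x) = (x + 3)^3, so the eigenvalues are known. The minimal polynomial is
  m_A(x) = Π_λ (x − λ)^{k_λ}
where k_λ is the size of the *largest* Jordan block for λ (equivalently, the smallest k with (A − λI)^k v = 0 for every generalised eigenvector v of λ).

  λ = -3: largest Jordan block has size 2, contributing (x + 3)^2

So m_A(x) = (x + 3)^2 = x^2 + 6*x + 9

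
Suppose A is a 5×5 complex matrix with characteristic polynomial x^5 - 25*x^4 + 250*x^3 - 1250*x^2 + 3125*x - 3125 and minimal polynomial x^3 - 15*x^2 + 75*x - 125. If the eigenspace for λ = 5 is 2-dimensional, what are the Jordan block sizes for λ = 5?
Block sizes for λ = 5: [3, 2]

Step 1 — from the characteristic polynomial, algebraic multiplicity of λ = 5 is 5. From dim ker(A − (5)·I) = 2, there are exactly 2 Jordan blocks for λ = 5.
Step 2 — from the minimal polynomial, the factor (x − 5)^3 tells us the largest block for λ = 5 has size 3.
Step 3 — with total size 5, 2 blocks, and largest block 3, the block sizes (in nonincreasing order) are [3, 2].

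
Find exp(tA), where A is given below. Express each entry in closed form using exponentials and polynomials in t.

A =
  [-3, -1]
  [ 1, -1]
e^{tA} =
  [-t*exp(-2*t) + exp(-2*t), -t*exp(-2*t)]
  [t*exp(-2*t), t*exp(-2*t) + exp(-2*t)]

Strategy: write A = P · J · P⁻¹ where J is a Jordan canonical form, so e^{tA} = P · e^{tJ} · P⁻¹, and e^{tJ} can be computed block-by-block.

A has Jordan form
J =
  [-2,  1]
  [ 0, -2]
(up to reordering of blocks).

Per-block formulas:
  For a 2×2 Jordan block J_2(-2): exp(t · J_2(-2)) = e^(-2t)·(I + t·N), where N is the 2×2 nilpotent shift.

After assembling e^{tJ} and conjugating by P, we get:

e^{tA} =
  [-t*exp(-2*t) + exp(-2*t), -t*exp(-2*t)]
  [t*exp(-2*t), t*exp(-2*t) + exp(-2*t)]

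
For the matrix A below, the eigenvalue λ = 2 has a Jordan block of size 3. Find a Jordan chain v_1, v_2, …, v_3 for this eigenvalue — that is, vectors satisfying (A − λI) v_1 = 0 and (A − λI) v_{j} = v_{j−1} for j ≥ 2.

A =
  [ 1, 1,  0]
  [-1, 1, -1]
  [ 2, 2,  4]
A Jordan chain for λ = 2 of length 3:
v_1 = (-2, -2, 4)ᵀ
v_2 = (1, -1, 2)ᵀ
v_3 = (0, 1, 0)ᵀ

Let N = A − (2)·I. We want v_3 with N^3 v_3 = 0 but N^2 v_3 ≠ 0; then v_{j-1} := N · v_j for j = 3, …, 2.

Pick v_3 = (0, 1, 0)ᵀ.
Then v_2 = N · v_3 = (1, -1, 2)ᵀ.
Then v_1 = N · v_2 = (-2, -2, 4)ᵀ.

Sanity check: (A − (2)·I) v_1 = (0, 0, 0)ᵀ = 0. ✓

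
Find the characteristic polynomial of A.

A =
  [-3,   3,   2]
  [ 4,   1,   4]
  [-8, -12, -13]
x^3 + 15*x^2 + 75*x + 125

Expanding det(x·I − A) (e.g. by cofactor expansion or by noting that A is similar to its Jordan form J, which has the same characteristic polynomial as A) gives
  χ_A(x) = x^3 + 15*x^2 + 75*x + 125
which factors as (x + 5)^3. The eigenvalues (with algebraic multiplicities) are λ = -5 with multiplicity 3.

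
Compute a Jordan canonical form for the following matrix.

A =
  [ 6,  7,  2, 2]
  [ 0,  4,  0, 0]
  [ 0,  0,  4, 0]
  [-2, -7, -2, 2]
J_2(4) ⊕ J_1(4) ⊕ J_1(4)

The characteristic polynomial is
  det(x·I − A) = x^4 - 16*x^3 + 96*x^2 - 256*x + 256 = (x - 4)^4

Eigenvalues and multiplicities (the geometric multiplicity of λ is n − rank(A − λI), which equals the number of Jordan blocks for λ):
  λ = 4: algebraic multiplicity = 4, geometric multiplicity = 3

Determining the block sizes for each eigenvalue:
  λ = 4: 3 blocks summing to 4 forces exactly one block of size 2 and the rest size 1 → block sizes [2, 1, 1]

Assembling the blocks gives a Jordan form
J =
  [4, 1, 0, 0]
  [0, 4, 0, 0]
  [0, 0, 4, 0]
  [0, 0, 0, 4]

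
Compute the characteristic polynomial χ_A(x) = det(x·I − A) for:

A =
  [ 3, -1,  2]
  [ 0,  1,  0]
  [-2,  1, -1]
x^3 - 3*x^2 + 3*x - 1

Expanding det(x·I − A) (e.g. by cofactor expansion or by noting that A is similar to its Jordan form J, which has the same characteristic polynomial as A) gives
  χ_A(x) = x^3 - 3*x^2 + 3*x - 1
which factors as (x - 1)^3. The eigenvalues (with algebraic multiplicities) are λ = 1 with multiplicity 3.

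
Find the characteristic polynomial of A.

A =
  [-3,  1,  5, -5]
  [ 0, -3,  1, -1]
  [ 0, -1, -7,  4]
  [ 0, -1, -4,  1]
x^4 + 12*x^3 + 54*x^2 + 108*x + 81

Expanding det(x·I − A) (e.g. by cofactor expansion or by noting that A is similar to its Jordan form J, which has the same characteristic polynomial as A) gives
  χ_A(x) = x^4 + 12*x^3 + 54*x^2 + 108*x + 81
which factors as (x + 3)^4. The eigenvalues (with algebraic multiplicities) are λ = -3 with multiplicity 4.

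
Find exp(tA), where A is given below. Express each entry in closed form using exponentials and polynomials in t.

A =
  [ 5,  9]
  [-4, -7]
e^{tA} =
  [6*t*exp(-t) + exp(-t), 9*t*exp(-t)]
  [-4*t*exp(-t), -6*t*exp(-t) + exp(-t)]

Strategy: write A = P · J · P⁻¹ where J is a Jordan canonical form, so e^{tA} = P · e^{tJ} · P⁻¹, and e^{tJ} can be computed block-by-block.

A has Jordan form
J =
  [-1,  1]
  [ 0, -1]
(up to reordering of blocks).

Per-block formulas:
  For a 2×2 Jordan block J_2(-1): exp(t · J_2(-1)) = e^(-1t)·(I + t·N), where N is the 2×2 nilpotent shift.

After assembling e^{tJ} and conjugating by P, we get:

e^{tA} =
  [6*t*exp(-t) + exp(-t), 9*t*exp(-t)]
  [-4*t*exp(-t), -6*t*exp(-t) + exp(-t)]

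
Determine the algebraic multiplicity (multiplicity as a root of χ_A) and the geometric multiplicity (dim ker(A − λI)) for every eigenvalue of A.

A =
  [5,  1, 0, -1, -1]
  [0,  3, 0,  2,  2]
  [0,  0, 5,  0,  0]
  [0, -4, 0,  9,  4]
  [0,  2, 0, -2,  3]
λ = 5: alg = 5, geom = 4

Step 1 — factor the characteristic polynomial to read off the algebraic multiplicities:
  χ_A(x) = (x - 5)^5

Step 2 — compute geometric multiplicities via the rank-nullity identity g(λ) = n − rank(A − λI):
  rank(A − (5)·I) = 1, so dim ker(A − (5)·I) = n − 1 = 4

Summary:
  λ = 5: algebraic multiplicity = 5, geometric multiplicity = 4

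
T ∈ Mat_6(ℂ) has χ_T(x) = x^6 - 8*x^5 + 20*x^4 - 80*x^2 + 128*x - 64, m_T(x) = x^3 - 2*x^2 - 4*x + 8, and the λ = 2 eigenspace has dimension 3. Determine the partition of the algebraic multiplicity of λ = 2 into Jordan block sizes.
Block sizes for λ = 2: [2, 2, 1]

Step 1 — from the characteristic polynomial, algebraic multiplicity of λ = 2 is 5. From dim ker(T − (2)·I) = 3, there are exactly 3 Jordan blocks for λ = 2.
Step 2 — from the minimal polynomial, the factor (x − 2)^2 tells us the largest block for λ = 2 has size 2.
Step 3 — with total size 5, 3 blocks, and largest block 2, the block sizes (in nonincreasing order) are [2, 2, 1].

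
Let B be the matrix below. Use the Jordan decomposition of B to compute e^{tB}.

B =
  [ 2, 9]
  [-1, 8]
e^{tB} =
  [-3*t*exp(5*t) + exp(5*t), 9*t*exp(5*t)]
  [-t*exp(5*t), 3*t*exp(5*t) + exp(5*t)]

Strategy: write B = P · J · P⁻¹ where J is a Jordan canonical form, so e^{tB} = P · e^{tJ} · P⁻¹, and e^{tJ} can be computed block-by-block.

B has Jordan form
J =
  [5, 1]
  [0, 5]
(up to reordering of blocks).

Per-block formulas:
  For a 2×2 Jordan block J_2(5): exp(t · J_2(5)) = e^(5t)·(I + t·N), where N is the 2×2 nilpotent shift.

After assembling e^{tJ} and conjugating by P, we get:

e^{tB} =
  [-3*t*exp(5*t) + exp(5*t), 9*t*exp(5*t)]
  [-t*exp(5*t), 3*t*exp(5*t) + exp(5*t)]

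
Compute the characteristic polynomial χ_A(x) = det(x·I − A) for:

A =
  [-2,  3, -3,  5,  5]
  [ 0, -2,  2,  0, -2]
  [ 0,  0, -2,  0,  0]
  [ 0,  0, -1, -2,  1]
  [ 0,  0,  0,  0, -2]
x^5 + 10*x^4 + 40*x^3 + 80*x^2 + 80*x + 32

Expanding det(x·I − A) (e.g. by cofactor expansion or by noting that A is similar to its Jordan form J, which has the same characteristic polynomial as A) gives
  χ_A(x) = x^5 + 10*x^4 + 40*x^3 + 80*x^2 + 80*x + 32
which factors as (x + 2)^5. The eigenvalues (with algebraic multiplicities) are λ = -2 with multiplicity 5.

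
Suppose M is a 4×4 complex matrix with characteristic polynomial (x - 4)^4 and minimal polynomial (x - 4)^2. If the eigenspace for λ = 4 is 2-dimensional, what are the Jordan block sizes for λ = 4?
Block sizes for λ = 4: [2, 2]

Step 1 — from the characteristic polynomial, algebraic multiplicity of λ = 4 is 4. From dim ker(M − (4)·I) = 2, there are exactly 2 Jordan blocks for λ = 4.
Step 2 — from the minimal polynomial, the factor (x − 4)^2 tells us the largest block for λ = 4 has size 2.
Step 3 — with total size 4, 2 blocks, and largest block 2, the block sizes (in nonincreasing order) are [2, 2].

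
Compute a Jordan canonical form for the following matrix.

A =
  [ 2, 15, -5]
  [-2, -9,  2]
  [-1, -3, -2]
J_2(-3) ⊕ J_1(-3)

The characteristic polynomial is
  det(x·I − A) = x^3 + 9*x^2 + 27*x + 27 = (x + 3)^3

Eigenvalues and multiplicities (the geometric multiplicity of λ is n − rank(A − λI), which equals the number of Jordan blocks for λ):
  λ = -3: algebraic multiplicity = 3, geometric multiplicity = 2

Determining the block sizes for each eigenvalue:
  λ = -3: 2 blocks summing to 3 forces exactly one block of size 2 and the rest size 1 → block sizes [2, 1]

Assembling the blocks gives a Jordan form
J =
  [-3,  1,  0]
  [ 0, -3,  0]
  [ 0,  0, -3]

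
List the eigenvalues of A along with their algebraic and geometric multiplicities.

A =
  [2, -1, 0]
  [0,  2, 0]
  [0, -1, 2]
λ = 2: alg = 3, geom = 2

Step 1 — factor the characteristic polynomial to read off the algebraic multiplicities:
  χ_A(x) = (x - 2)^3

Step 2 — compute geometric multiplicities via the rank-nullity identity g(λ) = n − rank(A − λI):
  rank(A − (2)·I) = 1, so dim ker(A − (2)·I) = n − 1 = 2

Summary:
  λ = 2: algebraic multiplicity = 3, geometric multiplicity = 2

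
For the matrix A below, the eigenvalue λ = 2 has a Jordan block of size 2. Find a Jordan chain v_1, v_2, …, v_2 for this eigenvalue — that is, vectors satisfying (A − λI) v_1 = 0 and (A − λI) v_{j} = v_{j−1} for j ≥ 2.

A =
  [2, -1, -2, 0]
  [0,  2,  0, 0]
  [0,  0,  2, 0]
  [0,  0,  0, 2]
A Jordan chain for λ = 2 of length 2:
v_1 = (-1, 0, 0, 0)ᵀ
v_2 = (0, 1, 0, 0)ᵀ

Let N = A − (2)·I. We want v_2 with N^2 v_2 = 0 but N^1 v_2 ≠ 0; then v_{j-1} := N · v_j for j = 2, …, 2.

Pick v_2 = (0, 1, 0, 0)ᵀ.
Then v_1 = N · v_2 = (-1, 0, 0, 0)ᵀ.

Sanity check: (A − (2)·I) v_1 = (0, 0, 0, 0)ᵀ = 0. ✓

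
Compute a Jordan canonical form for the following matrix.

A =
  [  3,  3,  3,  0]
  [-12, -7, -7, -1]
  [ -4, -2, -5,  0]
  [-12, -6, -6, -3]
J_3(-3) ⊕ J_1(-3)

The characteristic polynomial is
  det(x·I − A) = x^4 + 12*x^3 + 54*x^2 + 108*x + 81 = (x + 3)^4

Eigenvalues and multiplicities (the geometric multiplicity of λ is n − rank(A − λI), which equals the number of Jordan blocks for λ):
  λ = -3: algebraic multiplicity = 4, geometric multiplicity = 2

Determining the block sizes for each eigenvalue:
  λ = -3: with am = 4 and gm = 2, the partition is not yet determined (e.g. several partitions of 4 into 2 parts exist). Let N = A − (-3)·I. Computing rank(N^1) = 2, rank(N^2) = 1, rank(N^3) = 0; the number of blocks of size ≥ j is rank(N^{j−1}) − rank(N^j), giving [2, 1, 1]. So we have 1 block(s) of size 3, 1 block(s) of size 1 → block sizes [3, 1]

Assembling the blocks gives a Jordan form
J =
  [-3,  1,  0,  0]
  [ 0, -3,  1,  0]
  [ 0,  0, -3,  0]
  [ 0,  0,  0, -3]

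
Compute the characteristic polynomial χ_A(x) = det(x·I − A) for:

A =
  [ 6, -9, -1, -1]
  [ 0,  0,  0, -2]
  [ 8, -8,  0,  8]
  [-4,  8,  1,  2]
x^4 - 8*x^3 + 24*x^2 - 32*x + 16

Expanding det(x·I − A) (e.g. by cofactor expansion or by noting that A is similar to its Jordan form J, which has the same characteristic polynomial as A) gives
  χ_A(x) = x^4 - 8*x^3 + 24*x^2 - 32*x + 16
which factors as (x - 2)^4. The eigenvalues (with algebraic multiplicities) are λ = 2 with multiplicity 4.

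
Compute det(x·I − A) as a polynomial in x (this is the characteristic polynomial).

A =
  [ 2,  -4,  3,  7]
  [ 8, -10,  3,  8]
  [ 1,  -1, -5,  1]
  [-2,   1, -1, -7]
x^4 + 20*x^3 + 150*x^2 + 500*x + 625

Expanding det(x·I − A) (e.g. by cofactor expansion or by noting that A is similar to its Jordan form J, which has the same characteristic polynomial as A) gives
  χ_A(x) = x^4 + 20*x^3 + 150*x^2 + 500*x + 625
which factors as (x + 5)^4. The eigenvalues (with algebraic multiplicities) are λ = -5 with multiplicity 4.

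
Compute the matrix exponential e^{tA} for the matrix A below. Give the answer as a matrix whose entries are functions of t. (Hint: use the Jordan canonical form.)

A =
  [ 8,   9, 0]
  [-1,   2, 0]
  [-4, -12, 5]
e^{tA} =
  [3*t*exp(5*t) + exp(5*t), 9*t*exp(5*t), 0]
  [-t*exp(5*t), -3*t*exp(5*t) + exp(5*t), 0]
  [-4*t*exp(5*t), -12*t*exp(5*t), exp(5*t)]

Strategy: write A = P · J · P⁻¹ where J is a Jordan canonical form, so e^{tA} = P · e^{tJ} · P⁻¹, and e^{tJ} can be computed block-by-block.

A has Jordan form
J =
  [5, 1, 0]
  [0, 5, 0]
  [0, 0, 5]
(up to reordering of blocks).

Per-block formulas:
  For a 2×2 Jordan block J_2(5): exp(t · J_2(5)) = e^(5t)·(I + t·N), where N is the 2×2 nilpotent shift.
  For a 1×1 block at λ = 5: exp(t · [5]) = [e^(5t)].

After assembling e^{tJ} and conjugating by P, we get:

e^{tA} =
  [3*t*exp(5*t) + exp(5*t), 9*t*exp(5*t), 0]
  [-t*exp(5*t), -3*t*exp(5*t) + exp(5*t), 0]
  [-4*t*exp(5*t), -12*t*exp(5*t), exp(5*t)]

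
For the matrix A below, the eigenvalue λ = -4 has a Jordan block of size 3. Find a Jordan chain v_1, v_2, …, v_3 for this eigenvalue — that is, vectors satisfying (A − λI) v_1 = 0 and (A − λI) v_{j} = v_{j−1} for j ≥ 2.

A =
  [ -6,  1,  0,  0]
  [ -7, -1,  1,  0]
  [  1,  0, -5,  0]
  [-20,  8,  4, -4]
A Jordan chain for λ = -4 of length 3:
v_1 = (-3, -6, -3, -12)ᵀ
v_2 = (-2, -7, 1, -20)ᵀ
v_3 = (1, 0, 0, 0)ᵀ

Let N = A − (-4)·I. We want v_3 with N^3 v_3 = 0 but N^2 v_3 ≠ 0; then v_{j-1} := N · v_j for j = 3, …, 2.

Pick v_3 = (1, 0, 0, 0)ᵀ.
Then v_2 = N · v_3 = (-2, -7, 1, -20)ᵀ.
Then v_1 = N · v_2 = (-3, -6, -3, -12)ᵀ.

Sanity check: (A − (-4)·I) v_1 = (0, 0, 0, 0)ᵀ = 0. ✓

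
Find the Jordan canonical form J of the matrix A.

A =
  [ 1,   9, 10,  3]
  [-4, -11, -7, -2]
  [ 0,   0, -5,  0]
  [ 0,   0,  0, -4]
J_3(-5) ⊕ J_1(-4)

The characteristic polynomial is
  det(x·I − A) = x^4 + 19*x^3 + 135*x^2 + 425*x + 500 = (x + 4)*(x + 5)^3

Eigenvalues and multiplicities (the geometric multiplicity of λ is n − rank(A − λI), which equals the number of Jordan blocks for λ):
  λ = -5: algebraic multiplicity = 3, geometric multiplicity = 1
  λ = -4: algebraic multiplicity = 1, geometric multiplicity = 1

Determining the block sizes for each eigenvalue:
  λ = -5: one block (gm = 1), so the single block has size am = 3 → block sizes [3]
  λ = -4: one block (gm = 1), so the single block has size am = 1 → block sizes [1]

Assembling the blocks gives a Jordan form
J =
  [-5,  1,  0,  0]
  [ 0, -5,  1,  0]
  [ 0,  0, -5,  0]
  [ 0,  0,  0, -4]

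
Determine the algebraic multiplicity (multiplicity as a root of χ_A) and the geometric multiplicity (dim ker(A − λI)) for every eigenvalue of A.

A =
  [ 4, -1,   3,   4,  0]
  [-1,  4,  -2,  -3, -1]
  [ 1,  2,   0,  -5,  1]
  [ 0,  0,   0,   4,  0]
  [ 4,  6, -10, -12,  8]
λ = 4: alg = 5, geom = 3

Step 1 — factor the characteristic polynomial to read off the algebraic multiplicities:
  χ_A(x) = (x - 4)^5

Step 2 — compute geometric multiplicities via the rank-nullity identity g(λ) = n − rank(A − λI):
  rank(A − (4)·I) = 2, so dim ker(A − (4)·I) = n − 2 = 3

Summary:
  λ = 4: algebraic multiplicity = 5, geometric multiplicity = 3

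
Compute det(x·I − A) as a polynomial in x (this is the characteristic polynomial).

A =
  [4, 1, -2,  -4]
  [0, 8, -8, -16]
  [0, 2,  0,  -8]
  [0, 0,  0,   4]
x^4 - 16*x^3 + 96*x^2 - 256*x + 256

Expanding det(x·I − A) (e.g. by cofactor expansion or by noting that A is similar to its Jordan form J, which has the same characteristic polynomial as A) gives
  χ_A(x) = x^4 - 16*x^3 + 96*x^2 - 256*x + 256
which factors as (x - 4)^4. The eigenvalues (with algebraic multiplicities) are λ = 4 with multiplicity 4.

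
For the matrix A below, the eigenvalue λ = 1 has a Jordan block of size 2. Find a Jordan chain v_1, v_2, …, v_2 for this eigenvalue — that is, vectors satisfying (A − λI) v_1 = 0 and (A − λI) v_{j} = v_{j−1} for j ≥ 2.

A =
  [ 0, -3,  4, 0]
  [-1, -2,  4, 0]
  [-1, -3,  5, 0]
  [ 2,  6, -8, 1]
A Jordan chain for λ = 1 of length 2:
v_1 = (-1, -1, -1, 2)ᵀ
v_2 = (1, 0, 0, 0)ᵀ

Let N = A − (1)·I. We want v_2 with N^2 v_2 = 0 but N^1 v_2 ≠ 0; then v_{j-1} := N · v_j for j = 2, …, 2.

Pick v_2 = (1, 0, 0, 0)ᵀ.
Then v_1 = N · v_2 = (-1, -1, -1, 2)ᵀ.

Sanity check: (A − (1)·I) v_1 = (0, 0, 0, 0)ᵀ = 0. ✓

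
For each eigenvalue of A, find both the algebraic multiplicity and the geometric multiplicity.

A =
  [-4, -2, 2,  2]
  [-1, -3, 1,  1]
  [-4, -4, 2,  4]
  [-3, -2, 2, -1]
λ = -2: alg = 2, geom = 2; λ = -1: alg = 2, geom = 1

Step 1 — factor the characteristic polynomial to read off the algebraic multiplicities:
  χ_A(x) = (x + 1)^2*(x + 2)^2

Step 2 — compute geometric multiplicities via the rank-nullity identity g(λ) = n − rank(A − λI):
  rank(A − (-2)·I) = 2, so dim ker(A − (-2)·I) = n − 2 = 2
  rank(A − (-1)·I) = 3, so dim ker(A − (-1)·I) = n − 3 = 1

Summary:
  λ = -2: algebraic multiplicity = 2, geometric multiplicity = 2
  λ = -1: algebraic multiplicity = 2, geometric multiplicity = 1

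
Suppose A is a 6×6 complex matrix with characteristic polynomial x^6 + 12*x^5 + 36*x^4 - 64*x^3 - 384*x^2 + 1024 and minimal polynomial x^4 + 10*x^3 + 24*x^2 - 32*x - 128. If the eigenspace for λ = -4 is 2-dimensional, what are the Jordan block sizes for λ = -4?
Block sizes for λ = -4: [3, 1]

Step 1 — from the characteristic polynomial, algebraic multiplicity of λ = -4 is 4. From dim ker(A − (-4)·I) = 2, there are exactly 2 Jordan blocks for λ = -4.
Step 2 — from the minimal polynomial, the factor (x + 4)^3 tells us the largest block for λ = -4 has size 3.
Step 3 — with total size 4, 2 blocks, and largest block 3, the block sizes (in nonincreasing order) are [3, 1].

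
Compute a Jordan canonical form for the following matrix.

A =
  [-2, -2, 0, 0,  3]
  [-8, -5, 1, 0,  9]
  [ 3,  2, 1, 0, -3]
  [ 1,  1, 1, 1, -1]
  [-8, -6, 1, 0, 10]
J_3(1) ⊕ J_2(1)

The characteristic polynomial is
  det(x·I − A) = x^5 - 5*x^4 + 10*x^3 - 10*x^2 + 5*x - 1 = (x - 1)^5

Eigenvalues and multiplicities (the geometric multiplicity of λ is n − rank(A − λI), which equals the number of Jordan blocks for λ):
  λ = 1: algebraic multiplicity = 5, geometric multiplicity = 2

Determining the block sizes for each eigenvalue:
  λ = 1: with am = 5 and gm = 2, the partition is not yet determined (e.g. several partitions of 5 into 2 parts exist). Let N = A − (1)·I. Computing rank(N^1) = 3, rank(N^2) = 1, rank(N^3) = 0; the number of blocks of size ≥ j is rank(N^{j−1}) − rank(N^j), giving [2, 2, 1]. So we have 1 block(s) of size 3, 1 block(s) of size 2 → block sizes [3, 2]

Assembling the blocks gives a Jordan form
J =
  [1, 1, 0, 0, 0]
  [0, 1, 1, 0, 0]
  [0, 0, 1, 0, 0]
  [0, 0, 0, 1, 1]
  [0, 0, 0, 0, 1]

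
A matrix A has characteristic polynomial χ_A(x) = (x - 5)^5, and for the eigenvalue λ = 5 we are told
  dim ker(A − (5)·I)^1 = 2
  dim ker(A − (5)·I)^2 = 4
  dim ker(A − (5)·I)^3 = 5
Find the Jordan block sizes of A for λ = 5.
Block sizes for λ = 5: [3, 2]

From the dimensions of kernels of powers, the number of Jordan blocks of size at least j is d_j − d_{j−1} where d_j = dim ker(N^j) (with d_0 = 0). Computing the differences gives [2, 2, 1].
The number of blocks of size exactly k is (#blocks of size ≥ k) − (#blocks of size ≥ k + 1), so the partition is: 1 block(s) of size 2, 1 block(s) of size 3.
In nonincreasing order the block sizes are [3, 2].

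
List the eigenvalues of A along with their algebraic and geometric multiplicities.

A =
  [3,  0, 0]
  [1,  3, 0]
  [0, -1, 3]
λ = 3: alg = 3, geom = 1

Step 1 — factor the characteristic polynomial to read off the algebraic multiplicities:
  χ_A(x) = (x - 3)^3

Step 2 — compute geometric multiplicities via the rank-nullity identity g(λ) = n − rank(A − λI):
  rank(A − (3)·I) = 2, so dim ker(A − (3)·I) = n − 2 = 1

Summary:
  λ = 3: algebraic multiplicity = 3, geometric multiplicity = 1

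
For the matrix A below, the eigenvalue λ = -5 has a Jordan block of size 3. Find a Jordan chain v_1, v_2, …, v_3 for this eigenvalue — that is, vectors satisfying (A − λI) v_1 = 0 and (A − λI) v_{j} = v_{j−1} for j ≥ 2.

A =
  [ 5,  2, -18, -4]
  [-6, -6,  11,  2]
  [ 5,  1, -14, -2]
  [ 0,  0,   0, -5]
A Jordan chain for λ = -5 of length 3:
v_1 = (-2, 1, -1, 0)ᵀ
v_2 = (10, -6, 5, 0)ᵀ
v_3 = (1, 0, 0, 0)ᵀ

Let N = A − (-5)·I. We want v_3 with N^3 v_3 = 0 but N^2 v_3 ≠ 0; then v_{j-1} := N · v_j for j = 3, …, 2.

Pick v_3 = (1, 0, 0, 0)ᵀ.
Then v_2 = N · v_3 = (10, -6, 5, 0)ᵀ.
Then v_1 = N · v_2 = (-2, 1, -1, 0)ᵀ.

Sanity check: (A − (-5)·I) v_1 = (0, 0, 0, 0)ᵀ = 0. ✓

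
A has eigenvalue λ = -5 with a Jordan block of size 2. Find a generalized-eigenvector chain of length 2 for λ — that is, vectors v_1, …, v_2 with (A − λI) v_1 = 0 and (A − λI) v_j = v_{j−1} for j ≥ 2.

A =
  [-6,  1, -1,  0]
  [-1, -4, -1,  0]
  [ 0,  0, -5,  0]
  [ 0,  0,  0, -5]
A Jordan chain for λ = -5 of length 2:
v_1 = (-1, -1, 0, 0)ᵀ
v_2 = (1, 0, 0, 0)ᵀ

Let N = A − (-5)·I. We want v_2 with N^2 v_2 = 0 but N^1 v_2 ≠ 0; then v_{j-1} := N · v_j for j = 2, …, 2.

Pick v_2 = (1, 0, 0, 0)ᵀ.
Then v_1 = N · v_2 = (-1, -1, 0, 0)ᵀ.

Sanity check: (A − (-5)·I) v_1 = (0, 0, 0, 0)ᵀ = 0. ✓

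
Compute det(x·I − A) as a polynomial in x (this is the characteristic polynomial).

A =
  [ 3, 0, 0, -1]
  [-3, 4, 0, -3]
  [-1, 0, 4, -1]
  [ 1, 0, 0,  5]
x^4 - 16*x^3 + 96*x^2 - 256*x + 256

Expanding det(x·I − A) (e.g. by cofactor expansion or by noting that A is similar to its Jordan form J, which has the same characteristic polynomial as A) gives
  χ_A(x) = x^4 - 16*x^3 + 96*x^2 - 256*x + 256
which factors as (x - 4)^4. The eigenvalues (with algebraic multiplicities) are λ = 4 with multiplicity 4.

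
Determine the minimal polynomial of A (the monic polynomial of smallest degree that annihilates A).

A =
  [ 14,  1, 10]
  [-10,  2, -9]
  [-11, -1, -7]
x^3 - 9*x^2 + 27*x - 27

The characteristic polynomial is χ_A(x) = (x - 3)^3, so the eigenvalues are known. The minimal polynomial is
  m_A(x) = Π_λ (x − λ)^{k_λ}
where k_λ is the size of the *largest* Jordan block for λ (equivalently, the smallest k with (A − λI)^k v = 0 for every generalised eigenvector v of λ).

  λ = 3: largest Jordan block has size 3, contributing (x − 3)^3

So m_A(x) = (x - 3)^3 = x^3 - 9*x^2 + 27*x - 27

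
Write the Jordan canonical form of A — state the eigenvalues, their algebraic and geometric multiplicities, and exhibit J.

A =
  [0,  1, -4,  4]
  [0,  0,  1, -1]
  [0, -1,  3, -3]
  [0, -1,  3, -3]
J_3(0) ⊕ J_1(0)

The characteristic polynomial is
  det(x·I − A) = x^4

Eigenvalues and multiplicities (the geometric multiplicity of λ is n − rank(A − λI), which equals the number of Jordan blocks for λ):
  λ = 0: algebraic multiplicity = 4, geometric multiplicity = 2

Determining the block sizes for each eigenvalue:
  λ = 0: with am = 4 and gm = 2, the partition is not yet determined (e.g. several partitions of 4 into 2 parts exist). Let N = A − (0)·I. Computing rank(N^1) = 2, rank(N^2) = 1, rank(N^3) = 0; the number of blocks of size ≥ j is rank(N^{j−1}) − rank(N^j), giving [2, 1, 1]. So we have 1 block(s) of size 3, 1 block(s) of size 1 → block sizes [3, 1]

Assembling the blocks gives a Jordan form
J =
  [0, 1, 0, 0]
  [0, 0, 1, 0]
  [0, 0, 0, 0]
  [0, 0, 0, 0]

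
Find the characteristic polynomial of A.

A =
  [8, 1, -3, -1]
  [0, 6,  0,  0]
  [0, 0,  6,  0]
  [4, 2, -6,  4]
x^4 - 24*x^3 + 216*x^2 - 864*x + 1296

Expanding det(x·I − A) (e.g. by cofactor expansion or by noting that A is similar to its Jordan form J, which has the same characteristic polynomial as A) gives
  χ_A(x) = x^4 - 24*x^3 + 216*x^2 - 864*x + 1296
which factors as (x - 6)^4. The eigenvalues (with algebraic multiplicities) are λ = 6 with multiplicity 4.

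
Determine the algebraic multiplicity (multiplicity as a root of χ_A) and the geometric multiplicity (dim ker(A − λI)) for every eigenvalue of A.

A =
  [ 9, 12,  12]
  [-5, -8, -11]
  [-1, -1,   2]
λ = -3: alg = 1, geom = 1; λ = 3: alg = 2, geom = 1

Step 1 — factor the characteristic polynomial to read off the algebraic multiplicities:
  χ_A(x) = (x - 3)^2*(x + 3)

Step 2 — compute geometric multiplicities via the rank-nullity identity g(λ) = n − rank(A − λI):
  rank(A − (-3)·I) = 2, so dim ker(A − (-3)·I) = n − 2 = 1
  rank(A − (3)·I) = 2, so dim ker(A − (3)·I) = n − 2 = 1

Summary:
  λ = -3: algebraic multiplicity = 1, geometric multiplicity = 1
  λ = 3: algebraic multiplicity = 2, geometric multiplicity = 1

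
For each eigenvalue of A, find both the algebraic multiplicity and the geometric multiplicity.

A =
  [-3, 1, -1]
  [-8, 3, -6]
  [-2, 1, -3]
λ = -1: alg = 3, geom = 1

Step 1 — factor the characteristic polynomial to read off the algebraic multiplicities:
  χ_A(x) = (x + 1)^3

Step 2 — compute geometric multiplicities via the rank-nullity identity g(λ) = n − rank(A − λI):
  rank(A − (-1)·I) = 2, so dim ker(A − (-1)·I) = n − 2 = 1

Summary:
  λ = -1: algebraic multiplicity = 3, geometric multiplicity = 1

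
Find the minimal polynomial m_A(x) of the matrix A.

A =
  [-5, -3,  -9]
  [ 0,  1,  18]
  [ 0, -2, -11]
x^2 + 10*x + 25

The characteristic polynomial is χ_A(x) = (x + 5)^3, so the eigenvalues are known. The minimal polynomial is
  m_A(x) = Π_λ (x − λ)^{k_λ}
where k_λ is the size of the *largest* Jordan block for λ (equivalently, the smallest k with (A − λI)^k v = 0 for every generalised eigenvector v of λ).

  λ = -5: largest Jordan block has size 2, contributing (x + 5)^2

So m_A(x) = (x + 5)^2 = x^2 + 10*x + 25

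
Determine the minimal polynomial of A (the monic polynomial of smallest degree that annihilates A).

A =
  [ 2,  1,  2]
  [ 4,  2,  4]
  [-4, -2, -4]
x^2

The characteristic polynomial is χ_A(x) = x^3, so the eigenvalues are known. The minimal polynomial is
  m_A(x) = Π_λ (x − λ)^{k_λ}
where k_λ is the size of the *largest* Jordan block for λ (equivalently, the smallest k with (A − λI)^k v = 0 for every generalised eigenvector v of λ).

  λ = 0: largest Jordan block has size 2, contributing (x − 0)^2

So m_A(x) = x^2 = x^2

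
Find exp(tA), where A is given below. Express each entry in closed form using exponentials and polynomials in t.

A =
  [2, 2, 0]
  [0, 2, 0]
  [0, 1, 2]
e^{tA} =
  [exp(2*t), 2*t*exp(2*t), 0]
  [0, exp(2*t), 0]
  [0, t*exp(2*t), exp(2*t)]

Strategy: write A = P · J · P⁻¹ where J is a Jordan canonical form, so e^{tA} = P · e^{tJ} · P⁻¹, and e^{tJ} can be computed block-by-block.

A has Jordan form
J =
  [2, 1, 0]
  [0, 2, 0]
  [0, 0, 2]
(up to reordering of blocks).

Per-block formulas:
  For a 1×1 block at λ = 2: exp(t · [2]) = [e^(2t)].
  For a 2×2 Jordan block J_2(2): exp(t · J_2(2)) = e^(2t)·(I + t·N), where N is the 2×2 nilpotent shift.

After assembling e^{tJ} and conjugating by P, we get:

e^{tA} =
  [exp(2*t), 2*t*exp(2*t), 0]
  [0, exp(2*t), 0]
  [0, t*exp(2*t), exp(2*t)]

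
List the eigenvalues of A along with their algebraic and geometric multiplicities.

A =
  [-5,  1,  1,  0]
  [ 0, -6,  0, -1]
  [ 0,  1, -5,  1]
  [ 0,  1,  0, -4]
λ = -5: alg = 4, geom = 2

Step 1 — factor the characteristic polynomial to read off the algebraic multiplicities:
  χ_A(x) = (x + 5)^4

Step 2 — compute geometric multiplicities via the rank-nullity identity g(λ) = n − rank(A − λI):
  rank(A − (-5)·I) = 2, so dim ker(A − (-5)·I) = n − 2 = 2

Summary:
  λ = -5: algebraic multiplicity = 4, geometric multiplicity = 2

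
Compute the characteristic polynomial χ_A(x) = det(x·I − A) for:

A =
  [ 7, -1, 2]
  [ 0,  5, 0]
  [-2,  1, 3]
x^3 - 15*x^2 + 75*x - 125

Expanding det(x·I − A) (e.g. by cofactor expansion or by noting that A is similar to its Jordan form J, which has the same characteristic polynomial as A) gives
  χ_A(x) = x^3 - 15*x^2 + 75*x - 125
which factors as (x - 5)^3. The eigenvalues (with algebraic multiplicities) are λ = 5 with multiplicity 3.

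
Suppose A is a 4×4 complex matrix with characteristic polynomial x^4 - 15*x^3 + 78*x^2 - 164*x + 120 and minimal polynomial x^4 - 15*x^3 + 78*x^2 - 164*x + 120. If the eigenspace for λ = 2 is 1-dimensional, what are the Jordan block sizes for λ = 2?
Block sizes for λ = 2: [2]

Step 1 — from the characteristic polynomial, algebraic multiplicity of λ = 2 is 2. From dim ker(A − (2)·I) = 1, there are exactly 1 Jordan blocks for λ = 2.
Step 2 — from the minimal polynomial, the factor (x − 2)^2 tells us the largest block for λ = 2 has size 2.
Step 3 — with total size 2, 1 blocks, and largest block 2, the block sizes (in nonincreasing order) are [2].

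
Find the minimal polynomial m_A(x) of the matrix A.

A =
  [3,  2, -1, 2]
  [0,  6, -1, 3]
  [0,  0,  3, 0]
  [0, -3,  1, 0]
x^2 - 6*x + 9

The characteristic polynomial is χ_A(x) = (x - 3)^4, so the eigenvalues are known. The minimal polynomial is
  m_A(x) = Π_λ (x − λ)^{k_λ}
where k_λ is the size of the *largest* Jordan block for λ (equivalently, the smallest k with (A − λI)^k v = 0 for every generalised eigenvector v of λ).

  λ = 3: largest Jordan block has size 2, contributing (x − 3)^2

So m_A(x) = (x - 3)^2 = x^2 - 6*x + 9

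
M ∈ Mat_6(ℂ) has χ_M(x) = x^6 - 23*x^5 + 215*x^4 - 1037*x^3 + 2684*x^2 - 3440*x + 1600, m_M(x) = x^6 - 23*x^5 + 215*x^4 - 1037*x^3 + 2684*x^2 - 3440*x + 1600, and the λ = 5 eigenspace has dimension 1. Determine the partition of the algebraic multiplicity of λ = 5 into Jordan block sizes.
Block sizes for λ = 5: [2]

Step 1 — from the characteristic polynomial, algebraic multiplicity of λ = 5 is 2. From dim ker(M − (5)·I) = 1, there are exactly 1 Jordan blocks for λ = 5.
Step 2 — from the minimal polynomial, the factor (x − 5)^2 tells us the largest block for λ = 5 has size 2.
Step 3 — with total size 2, 1 blocks, and largest block 2, the block sizes (in nonincreasing order) are [2].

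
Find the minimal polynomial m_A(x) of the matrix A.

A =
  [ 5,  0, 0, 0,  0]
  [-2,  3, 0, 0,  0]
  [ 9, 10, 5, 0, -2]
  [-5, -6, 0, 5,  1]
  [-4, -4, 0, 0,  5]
x^3 - 13*x^2 + 55*x - 75

The characteristic polynomial is χ_A(x) = (x - 5)^4*(x - 3), so the eigenvalues are known. The minimal polynomial is
  m_A(x) = Π_λ (x − λ)^{k_λ}
where k_λ is the size of the *largest* Jordan block for λ (equivalently, the smallest k with (A − λI)^k v = 0 for every generalised eigenvector v of λ).

  λ = 3: largest Jordan block has size 1, contributing (x − 3)
  λ = 5: largest Jordan block has size 2, contributing (x − 5)^2

So m_A(x) = (x - 5)^2*(x - 3) = x^3 - 13*x^2 + 55*x - 75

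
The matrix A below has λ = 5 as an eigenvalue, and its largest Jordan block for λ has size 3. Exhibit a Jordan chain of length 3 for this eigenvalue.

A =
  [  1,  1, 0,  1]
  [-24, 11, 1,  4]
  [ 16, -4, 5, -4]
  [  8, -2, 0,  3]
A Jordan chain for λ = 5 of length 3:
v_1 = (1, 6, -4, -2)ᵀ
v_2 = (0, 1, 0, 0)ᵀ
v_3 = (0, 0, 1, 0)ᵀ

Let N = A − (5)·I. We want v_3 with N^3 v_3 = 0 but N^2 v_3 ≠ 0; then v_{j-1} := N · v_j for j = 3, …, 2.

Pick v_3 = (0, 0, 1, 0)ᵀ.
Then v_2 = N · v_3 = (0, 1, 0, 0)ᵀ.
Then v_1 = N · v_2 = (1, 6, -4, -2)ᵀ.

Sanity check: (A − (5)·I) v_1 = (0, 0, 0, 0)ᵀ = 0. ✓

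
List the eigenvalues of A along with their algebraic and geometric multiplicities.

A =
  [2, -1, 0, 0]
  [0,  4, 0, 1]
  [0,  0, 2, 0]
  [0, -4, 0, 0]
λ = 2: alg = 4, geom = 2

Step 1 — factor the characteristic polynomial to read off the algebraic multiplicities:
  χ_A(x) = (x - 2)^4

Step 2 — compute geometric multiplicities via the rank-nullity identity g(λ) = n − rank(A − λI):
  rank(A − (2)·I) = 2, so dim ker(A − (2)·I) = n − 2 = 2

Summary:
  λ = 2: algebraic multiplicity = 4, geometric multiplicity = 2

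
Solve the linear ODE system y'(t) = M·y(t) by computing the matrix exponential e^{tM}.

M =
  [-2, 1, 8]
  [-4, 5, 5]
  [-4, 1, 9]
e^{tM} =
  [-6*t*exp(4*t) + exp(4*t), 3*t^2*exp(4*t)/2 + t*exp(4*t), -3*t^2*exp(4*t)/2 + 8*t*exp(4*t)]
  [-4*t*exp(4*t), t^2*exp(4*t) + t*exp(4*t) + exp(4*t), -t^2*exp(4*t) + 5*t*exp(4*t)]
  [-4*t*exp(4*t), t^2*exp(4*t) + t*exp(4*t), -t^2*exp(4*t) + 5*t*exp(4*t) + exp(4*t)]

Strategy: write M = P · J · P⁻¹ where J is a Jordan canonical form, so e^{tM} = P · e^{tJ} · P⁻¹, and e^{tJ} can be computed block-by-block.

M has Jordan form
J =
  [4, 1, 0]
  [0, 4, 1]
  [0, 0, 4]
(up to reordering of blocks).

Per-block formulas:
  For a 3×3 Jordan block J_3(4): exp(t · J_3(4)) = e^(4t)·(I + t·N + (t^2/2)·N^2), where N is the 3×3 nilpotent shift.

After assembling e^{tJ} and conjugating by P, we get:

e^{tM} =
  [-6*t*exp(4*t) + exp(4*t), 3*t^2*exp(4*t)/2 + t*exp(4*t), -3*t^2*exp(4*t)/2 + 8*t*exp(4*t)]
  [-4*t*exp(4*t), t^2*exp(4*t) + t*exp(4*t) + exp(4*t), -t^2*exp(4*t) + 5*t*exp(4*t)]
  [-4*t*exp(4*t), t^2*exp(4*t) + t*exp(4*t), -t^2*exp(4*t) + 5*t*exp(4*t) + exp(4*t)]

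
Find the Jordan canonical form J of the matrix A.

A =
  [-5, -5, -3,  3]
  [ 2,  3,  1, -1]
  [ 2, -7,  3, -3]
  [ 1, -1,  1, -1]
J_3(0) ⊕ J_1(0)

The characteristic polynomial is
  det(x·I − A) = x^4

Eigenvalues and multiplicities (the geometric multiplicity of λ is n − rank(A − λI), which equals the number of Jordan blocks for λ):
  λ = 0: algebraic multiplicity = 4, geometric multiplicity = 2

Determining the block sizes for each eigenvalue:
  λ = 0: with am = 4 and gm = 2, the partition is not yet determined (e.g. several partitions of 4 into 2 parts exist). Let N = A − (0)·I. Computing rank(N^1) = 2, rank(N^2) = 1, rank(N^3) = 0; the number of blocks of size ≥ j is rank(N^{j−1}) − rank(N^j), giving [2, 1, 1]. So we have 1 block(s) of size 3, 1 block(s) of size 1 → block sizes [3, 1]

Assembling the blocks gives a Jordan form
J =
  [0, 1, 0, 0]
  [0, 0, 1, 0]
  [0, 0, 0, 0]
  [0, 0, 0, 0]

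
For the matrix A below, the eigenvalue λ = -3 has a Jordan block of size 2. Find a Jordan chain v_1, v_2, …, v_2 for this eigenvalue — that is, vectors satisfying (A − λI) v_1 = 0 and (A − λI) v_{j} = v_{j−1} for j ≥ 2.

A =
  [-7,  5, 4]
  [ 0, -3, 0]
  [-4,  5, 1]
A Jordan chain for λ = -3 of length 2:
v_1 = (-4, 0, -4)ᵀ
v_2 = (1, 0, 0)ᵀ

Let N = A − (-3)·I. We want v_2 with N^2 v_2 = 0 but N^1 v_2 ≠ 0; then v_{j-1} := N · v_j for j = 2, …, 2.

Pick v_2 = (1, 0, 0)ᵀ.
Then v_1 = N · v_2 = (-4, 0, -4)ᵀ.

Sanity check: (A − (-3)·I) v_1 = (0, 0, 0)ᵀ = 0. ✓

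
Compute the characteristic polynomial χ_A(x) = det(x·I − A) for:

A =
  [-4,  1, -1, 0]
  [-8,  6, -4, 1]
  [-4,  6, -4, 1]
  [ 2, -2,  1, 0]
x^4 + 2*x^3 - 3*x^2 - 4*x + 4

Expanding det(x·I − A) (e.g. by cofactor expansion or by noting that A is similar to its Jordan form J, which has the same characteristic polynomial as A) gives
  χ_A(x) = x^4 + 2*x^3 - 3*x^2 - 4*x + 4
which factors as (x - 1)^2*(x + 2)^2. The eigenvalues (with algebraic multiplicities) are λ = -2 with multiplicity 2, λ = 1 with multiplicity 2.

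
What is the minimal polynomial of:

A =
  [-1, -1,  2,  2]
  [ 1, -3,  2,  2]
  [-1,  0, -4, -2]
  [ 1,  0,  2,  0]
x^3 + 6*x^2 + 12*x + 8

The characteristic polynomial is χ_A(x) = (x + 2)^4, so the eigenvalues are known. The minimal polynomial is
  m_A(x) = Π_λ (x − λ)^{k_λ}
where k_λ is the size of the *largest* Jordan block for λ (equivalently, the smallest k with (A − λI)^k v = 0 for every generalised eigenvector v of λ).

  λ = -2: largest Jordan block has size 3, contributing (x + 2)^3

So m_A(x) = (x + 2)^3 = x^3 + 6*x^2 + 12*x + 8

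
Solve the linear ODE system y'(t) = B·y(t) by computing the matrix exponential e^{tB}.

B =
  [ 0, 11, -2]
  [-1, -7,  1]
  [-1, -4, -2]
e^{tB} =
  [3*t*exp(-3*t) + exp(-3*t), -3*t^2*exp(-3*t)/2 + 11*t*exp(-3*t), 3*t^2*exp(-3*t)/2 - 2*t*exp(-3*t)]
  [-t*exp(-3*t), t^2*exp(-3*t)/2 - 4*t*exp(-3*t) + exp(-3*t), -t^2*exp(-3*t)/2 + t*exp(-3*t)]
  [-t*exp(-3*t), t^2*exp(-3*t)/2 - 4*t*exp(-3*t), -t^2*exp(-3*t)/2 + t*exp(-3*t) + exp(-3*t)]

Strategy: write B = P · J · P⁻¹ where J is a Jordan canonical form, so e^{tB} = P · e^{tJ} · P⁻¹, and e^{tJ} can be computed block-by-block.

B has Jordan form
J =
  [-3,  1,  0]
  [ 0, -3,  1]
  [ 0,  0, -3]
(up to reordering of blocks).

Per-block formulas:
  For a 3×3 Jordan block J_3(-3): exp(t · J_3(-3)) = e^(-3t)·(I + t·N + (t^2/2)·N^2), where N is the 3×3 nilpotent shift.

After assembling e^{tJ} and conjugating by P, we get:

e^{tB} =
  [3*t*exp(-3*t) + exp(-3*t), -3*t^2*exp(-3*t)/2 + 11*t*exp(-3*t), 3*t^2*exp(-3*t)/2 - 2*t*exp(-3*t)]
  [-t*exp(-3*t), t^2*exp(-3*t)/2 - 4*t*exp(-3*t) + exp(-3*t), -t^2*exp(-3*t)/2 + t*exp(-3*t)]
  [-t*exp(-3*t), t^2*exp(-3*t)/2 - 4*t*exp(-3*t), -t^2*exp(-3*t)/2 + t*exp(-3*t) + exp(-3*t)]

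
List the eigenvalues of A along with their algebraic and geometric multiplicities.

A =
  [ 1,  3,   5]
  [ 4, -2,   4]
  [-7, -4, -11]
λ = -4: alg = 3, geom = 1

Step 1 — factor the characteristic polynomial to read off the algebraic multiplicities:
  χ_A(x) = (x + 4)^3

Step 2 — compute geometric multiplicities via the rank-nullity identity g(λ) = n − rank(A − λI):
  rank(A − (-4)·I) = 2, so dim ker(A − (-4)·I) = n − 2 = 1

Summary:
  λ = -4: algebraic multiplicity = 3, geometric multiplicity = 1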